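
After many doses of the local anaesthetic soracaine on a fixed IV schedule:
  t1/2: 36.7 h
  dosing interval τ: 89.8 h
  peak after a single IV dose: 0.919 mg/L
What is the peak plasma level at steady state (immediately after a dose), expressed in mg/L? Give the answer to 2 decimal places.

1.13 mg/L

k = ln2 / t½ = 0.693147 / 36.7 = 0.01889 h⁻¹
e^(−kτ) = e^(−0.01889 × 89.8) = 0.1834
Accumulation ratio R = 1 / (1 − e^(−kτ)) = 1 / (1 − 0.1834) = 1.225
Steady-state peak = C₀ × R = 0.919 × 1.225 = 1.126 mg/L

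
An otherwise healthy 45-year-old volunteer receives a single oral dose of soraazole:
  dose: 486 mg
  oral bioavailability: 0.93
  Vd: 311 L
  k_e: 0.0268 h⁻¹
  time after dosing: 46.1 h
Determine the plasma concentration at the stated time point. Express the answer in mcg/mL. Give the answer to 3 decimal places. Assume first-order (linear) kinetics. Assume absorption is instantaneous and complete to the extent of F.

Amount reaching circulation = F × Dose = 0.93 × 486.0 = 452.0 mg
C₀ = F·Dose / Vd = 452.0 / 311 = 1.453 mg/L
C = C₀ · e^(−k·t) = 1.453 × e^(−0.02680 × 46.1)
  = 1.453 × 0.2907 = 0.4224 mg/L
(0.4224 mg/L = 0.4224 mcg/mL)

0.422 mcg/mL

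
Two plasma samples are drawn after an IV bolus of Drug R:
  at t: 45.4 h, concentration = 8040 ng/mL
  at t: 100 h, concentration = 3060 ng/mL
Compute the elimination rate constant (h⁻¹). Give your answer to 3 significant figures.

0.0177 h⁻¹

k = ln(C₁/C₂) / (t₂ − t₁) = ln(8040/3060) / (100 − 45.4)
  = 0.9660 / 54.60 = 0.01769 h⁻¹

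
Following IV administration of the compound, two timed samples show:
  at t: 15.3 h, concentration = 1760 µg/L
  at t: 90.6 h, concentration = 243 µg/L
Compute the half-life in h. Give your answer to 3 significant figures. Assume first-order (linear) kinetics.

26.4 h

k = ln(C₁/C₂) / (t₂ − t₁) = ln(1760/243) / (90.6 − 15.3)
  = 1.980 / 75.30 = 0.02629 h⁻¹
t½ = ln2 / k = 0.693147 / 0.02629 = 26.37 h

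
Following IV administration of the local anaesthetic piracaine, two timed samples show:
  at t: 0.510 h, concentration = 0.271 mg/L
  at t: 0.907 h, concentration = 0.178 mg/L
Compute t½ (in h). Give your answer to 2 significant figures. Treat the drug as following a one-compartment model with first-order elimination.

0.65 h

k = ln(C₁/C₂) / (t₂ − t₁) = ln(0.271/0.178) / (0.907 − 0.510)
  = 0.4203 / 0.3970 = 1.059 h⁻¹
t½ = ln2 / k = 0.693147 / 1.059 = 0.6545 h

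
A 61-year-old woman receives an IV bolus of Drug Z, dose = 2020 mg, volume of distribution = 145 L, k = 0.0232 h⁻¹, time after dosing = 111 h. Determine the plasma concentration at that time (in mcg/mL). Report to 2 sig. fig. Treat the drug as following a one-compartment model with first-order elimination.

1.1 mcg/mL

C₀ = Dose / Vd = 2020 / 145 = 13.93 mg/L
C = C₀ · e^(−k·t) = 13.93 × e^(−0.02320 × 111)
  = 13.93 × 0.07614 = 1.061 mg/L
(1.061 mg/L = 1.061 mcg/mL)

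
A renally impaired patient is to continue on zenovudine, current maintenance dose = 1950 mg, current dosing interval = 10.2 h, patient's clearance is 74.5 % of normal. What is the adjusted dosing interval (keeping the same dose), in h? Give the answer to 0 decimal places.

To keep the same average steady-state level, dosing rate must scale with clearance.
CL ratio = 74.5 / 100 = 0.7450
New interval (same dose) = 10.2 / 0.7450 = 13.69 h

14 h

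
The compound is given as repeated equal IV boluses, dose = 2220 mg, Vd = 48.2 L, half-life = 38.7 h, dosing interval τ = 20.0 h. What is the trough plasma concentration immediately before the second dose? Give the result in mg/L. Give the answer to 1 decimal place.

32.2 mg/L

C₀ per dose = Dose / Vd = 2220 / 48.2 = 46.06 mg/L
k = ln2 / t½ = 0.693147 / 38.7 = 0.01791 h⁻¹
Fraction remaining after one interval: r = e^(−kτ) = e^(−0.01791 × 20.0) = 0.6989
Before dose 2, 1 dose has been given (aged 1τ).
C_trough = C₀ × r = 46.06 × 0.6989 = 32.19 mg/L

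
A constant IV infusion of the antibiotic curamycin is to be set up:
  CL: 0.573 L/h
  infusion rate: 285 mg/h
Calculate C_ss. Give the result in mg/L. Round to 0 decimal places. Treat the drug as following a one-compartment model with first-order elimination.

At steady state Css = R₀ / CL = 285 / 0.5730 = 497.4 mg/L

497 mg/L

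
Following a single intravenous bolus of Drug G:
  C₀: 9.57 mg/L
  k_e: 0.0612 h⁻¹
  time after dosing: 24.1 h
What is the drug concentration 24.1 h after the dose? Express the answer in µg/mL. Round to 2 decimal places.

2.19 µg/mL

C = C₀ · e^(−k·t) = 9.570 × e^(−0.06120 × 24.1)
  = 9.570 × 0.2288 = 2.190 mg/L
(2.190 mg/L = 2.190 µg/mL)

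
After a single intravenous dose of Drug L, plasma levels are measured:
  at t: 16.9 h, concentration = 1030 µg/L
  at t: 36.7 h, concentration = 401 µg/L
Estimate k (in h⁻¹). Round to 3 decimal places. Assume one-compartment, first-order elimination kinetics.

k = ln(C₁/C₂) / (t₂ − t₁) = ln(1030/401) / (36.7 − 16.9)
  = 0.9434 / 19.80 = 0.04765 h⁻¹

0.048 h⁻¹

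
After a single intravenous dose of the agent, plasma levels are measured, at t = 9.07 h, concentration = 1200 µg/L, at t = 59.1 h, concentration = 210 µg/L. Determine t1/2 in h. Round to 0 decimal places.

20 h

k = ln(C₁/C₂) / (t₂ − t₁) = ln(1200/210) / (59.1 − 9.07)
  = 1.743 / 50.03 = 0.03484 h⁻¹
t½ = ln2 / k = 0.693147 / 0.03484 = 19.90 h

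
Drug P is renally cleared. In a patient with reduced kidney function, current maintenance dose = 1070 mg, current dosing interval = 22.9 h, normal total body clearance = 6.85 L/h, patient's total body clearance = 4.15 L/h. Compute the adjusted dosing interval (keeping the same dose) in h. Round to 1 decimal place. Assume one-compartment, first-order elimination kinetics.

To keep the same average steady-state level, dosing rate must scale with clearance.
CL ratio = 4.15 / 6.85 = 0.6058
New interval (same dose) = 22.9 / 0.6058 = 37.80 h

37.8 h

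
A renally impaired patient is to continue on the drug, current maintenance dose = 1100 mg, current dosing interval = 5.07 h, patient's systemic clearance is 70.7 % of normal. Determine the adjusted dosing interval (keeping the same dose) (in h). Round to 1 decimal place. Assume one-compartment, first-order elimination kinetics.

To keep the same average steady-state level, dosing rate must scale with clearance.
CL ratio = 70.7 / 100 = 0.7070
New interval (same dose) = 5.07 / 0.7070 = 7.171 h

7.2 h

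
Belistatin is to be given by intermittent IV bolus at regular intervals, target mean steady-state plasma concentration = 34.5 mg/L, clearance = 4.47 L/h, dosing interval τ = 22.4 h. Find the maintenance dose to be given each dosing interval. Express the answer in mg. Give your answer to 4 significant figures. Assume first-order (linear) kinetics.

At steady state, Dose/τ = Css × CL.
Dose = Css × CL × τ = 34.5 × 4.470 × 22.4 = 3454 mg

3454 mg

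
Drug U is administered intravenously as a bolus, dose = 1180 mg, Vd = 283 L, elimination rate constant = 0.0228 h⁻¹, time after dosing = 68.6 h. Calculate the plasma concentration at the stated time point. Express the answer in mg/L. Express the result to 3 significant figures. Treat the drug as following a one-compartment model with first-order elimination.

0.873 mg/L

C₀ = Dose / Vd = 1180 / 283 = 4.170 mg/L
C = C₀ · e^(−k·t) = 4.170 × e^(−0.02280 × 68.6)
  = 4.170 × 0.2093 = 0.8728 mg/L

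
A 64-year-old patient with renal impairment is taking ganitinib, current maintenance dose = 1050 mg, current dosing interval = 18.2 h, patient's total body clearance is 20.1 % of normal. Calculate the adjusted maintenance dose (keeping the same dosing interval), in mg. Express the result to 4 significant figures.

To keep the same average steady-state level, dosing rate must scale with clearance.
CL ratio = 20.1 / 100 = 0.2010
New dose (same interval) = 1050 × 0.2010 = 211.1 mg

211.1 mg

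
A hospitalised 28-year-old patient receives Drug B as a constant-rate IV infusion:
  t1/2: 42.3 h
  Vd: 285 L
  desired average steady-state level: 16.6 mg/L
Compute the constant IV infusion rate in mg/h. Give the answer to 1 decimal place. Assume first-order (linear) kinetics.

k = ln2 / t½ = 0.693147 / 42.3 = 0.01639 h⁻¹
CL = k × Vd = 0.01639 × 285 = 4.671 L/h
At steady state, infusion rate R₀ = Css × CL = 16.6 × 4.671 = 77.54 mg/h

77.5 mg/h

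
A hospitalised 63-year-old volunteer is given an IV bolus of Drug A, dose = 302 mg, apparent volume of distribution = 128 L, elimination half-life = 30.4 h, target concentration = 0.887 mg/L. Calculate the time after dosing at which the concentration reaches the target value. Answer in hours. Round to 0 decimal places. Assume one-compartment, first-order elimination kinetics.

43 h

C₀ = Dose / Vd = 302.0 / 128 = 2.359 mg/L
k = ln2 / t½ = 0.693147 / 30.4 = 0.02280 h⁻¹
t = ln(C₀ / C) / k = ln(2.359 / 0.887) / 0.02280
  = ln(2.660) / 0.02280 = 0.9783 / 0.02280 = 42.91 h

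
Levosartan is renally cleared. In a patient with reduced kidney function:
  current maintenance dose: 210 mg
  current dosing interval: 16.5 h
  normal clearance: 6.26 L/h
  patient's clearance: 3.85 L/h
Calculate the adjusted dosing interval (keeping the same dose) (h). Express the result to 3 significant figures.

26.8 h

To keep the same average steady-state level, dosing rate must scale with clearance.
CL ratio = 3.85 / 6.26 = 0.6150
New interval (same dose) = 16.5 / 0.6150 = 26.83 h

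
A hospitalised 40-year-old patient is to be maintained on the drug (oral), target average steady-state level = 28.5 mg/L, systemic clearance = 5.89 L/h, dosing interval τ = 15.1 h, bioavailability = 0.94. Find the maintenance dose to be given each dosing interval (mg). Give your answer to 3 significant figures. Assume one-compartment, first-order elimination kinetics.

At steady state, F × (Dose/τ) = Css × CL.
Dose = Css × CL × τ / F = 28.5 × 5.890 × 15.1 / 0.94 = 2697 mg

2700 mg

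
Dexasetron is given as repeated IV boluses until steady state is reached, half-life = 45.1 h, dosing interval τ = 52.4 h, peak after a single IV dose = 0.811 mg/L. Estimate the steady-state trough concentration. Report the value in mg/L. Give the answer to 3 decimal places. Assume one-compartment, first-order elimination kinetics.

k = ln2 / t½ = 0.693147 / 45.1 = 0.01537 h⁻¹
e^(−kτ) = e^(−0.01537 × 52.4) = 0.4469
Accumulation ratio R = 1 / (1 − e^(−kτ)) = 1 / (1 − 0.4469) = 1.808
Steady-state trough = C₀ × R × e^(−kτ) = 0.811 × 1.808 × 0.4469 = 0.6553 mg/L

0.655 mg/L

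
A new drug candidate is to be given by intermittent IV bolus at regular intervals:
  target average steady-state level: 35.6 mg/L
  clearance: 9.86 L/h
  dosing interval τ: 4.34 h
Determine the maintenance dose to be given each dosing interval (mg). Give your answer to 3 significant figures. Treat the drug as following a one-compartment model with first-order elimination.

1520 mg

At steady state, Dose/τ = Css × CL.
Dose = Css × CL × τ = 35.6 × 9.860 × 4.34 = 1523 mg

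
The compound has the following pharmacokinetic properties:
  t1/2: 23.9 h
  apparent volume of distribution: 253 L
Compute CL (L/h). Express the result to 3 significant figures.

7.34 L/h

k = ln2 / t½ = 0.693147 / 23.9 = 0.02900 h⁻¹
CL = k × Vd = 0.02900 × 253 = 7.337 L/h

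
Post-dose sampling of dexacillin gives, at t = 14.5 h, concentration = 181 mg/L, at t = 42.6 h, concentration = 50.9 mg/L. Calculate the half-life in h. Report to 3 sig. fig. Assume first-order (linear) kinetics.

k = ln(C₁/C₂) / (t₂ − t₁) = ln(181/50.9) / (42.6 − 14.5)
  = 1.269 / 28.10 = 0.04516 h⁻¹
t½ = ln2 / k = 0.693147 / 0.04516 = 15.35 h

15.4 h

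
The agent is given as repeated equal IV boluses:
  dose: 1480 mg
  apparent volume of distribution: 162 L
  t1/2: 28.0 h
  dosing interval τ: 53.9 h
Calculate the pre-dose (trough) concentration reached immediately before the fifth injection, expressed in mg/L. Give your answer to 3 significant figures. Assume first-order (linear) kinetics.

C₀ per dose = Dose / Vd = 1480 / 162 = 9.136 mg/L
k = ln2 / t½ = 0.693147 / 28.0 = 0.02476 h⁻¹
Fraction remaining after one interval: r = e^(−kτ) = e^(−0.02476 × 53.9) = 0.2633
Before dose 5, 4 doses have been given (aged 1τ, 2τ, 3τ, 4τ).
C_trough = C₀ × (r + r² + … + r^4) = C₀ × r(1−r^4)/(1−r)
        = 9.136 × 0.2633 × (1 − 0.004806) / (1 − 0.2633) = 3.250 mg/L

3.25 mg/L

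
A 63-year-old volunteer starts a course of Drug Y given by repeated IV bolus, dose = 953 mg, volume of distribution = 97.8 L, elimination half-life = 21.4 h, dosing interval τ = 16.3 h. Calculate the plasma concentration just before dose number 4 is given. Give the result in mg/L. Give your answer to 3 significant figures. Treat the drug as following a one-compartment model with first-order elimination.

11.1 mg/L

C₀ per dose = Dose / Vd = 953 / 97.8 = 9.744 mg/L
k = ln2 / t½ = 0.693147 / 21.4 = 0.03239 h⁻¹
Fraction remaining after one interval: r = e^(−kτ) = e^(−0.03239 × 16.3) = 0.5898
Before dose 4, 3 doses have been given (aged 1τ, 2τ, 3τ).
C_trough = C₀ × (r + r² + … + r^3) = C₀ × r(1−r^3)/(1−r)
        = 9.744 × 0.5898 × (1 − 0.2052) / (1 − 0.5898) = 11.14 mg/L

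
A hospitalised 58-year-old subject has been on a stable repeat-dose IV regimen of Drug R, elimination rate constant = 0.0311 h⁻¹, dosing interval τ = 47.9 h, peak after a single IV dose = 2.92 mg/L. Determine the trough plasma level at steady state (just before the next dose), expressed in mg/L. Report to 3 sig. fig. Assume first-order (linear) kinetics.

e^(−kτ) = e^(−0.03110 × 47.9) = 0.2254
Accumulation ratio R = 1 / (1 − e^(−kτ)) = 1 / (1 − 0.2254) = 1.291
Steady-state trough = C₀ × R × e^(−kτ) = 2.92 × 1.291 × 0.2254 = 0.8497 mg/L

0.850 mg/L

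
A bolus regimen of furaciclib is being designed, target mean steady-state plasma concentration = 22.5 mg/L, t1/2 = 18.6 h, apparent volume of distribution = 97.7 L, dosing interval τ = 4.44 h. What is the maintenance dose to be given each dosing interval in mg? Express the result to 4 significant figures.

k = ln2 / t½ = 0.693147 / 18.6 = 0.03727 h⁻¹
CL = k × Vd = 0.03727 × 97.7 = 3.641 L/h
At steady state, Dose/τ = Css × CL.
Dose = Css × CL × τ = 22.5 × 3.641 × 4.44 = 363.7 mg

363.7 mg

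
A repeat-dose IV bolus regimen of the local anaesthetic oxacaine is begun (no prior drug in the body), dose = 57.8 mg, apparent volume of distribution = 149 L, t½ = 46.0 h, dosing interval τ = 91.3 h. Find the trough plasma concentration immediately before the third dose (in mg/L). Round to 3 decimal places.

C₀ per dose = Dose / Vd = 57.8 / 149 = 0.3879 mg/L
k = ln2 / t½ = 0.693147 / 46.0 = 0.01507 h⁻¹
Fraction remaining after one interval: r = e^(−kτ) = e^(−0.01507 × 91.3) = 0.2526
Before dose 3, 2 doses have been given (aged 1τ, 2τ).
C_trough = C₀ × (r + r²) = 0.3879 × (0.2526 + 0.06381) = 0.1227 mg/L

0.123 mg/L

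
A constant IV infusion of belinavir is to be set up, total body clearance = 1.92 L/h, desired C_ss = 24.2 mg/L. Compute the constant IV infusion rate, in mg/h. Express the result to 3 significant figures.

46.5 mg/h

At steady state, infusion rate R₀ = Css × CL = 24.2 × 1.920 = 46.46 mg/h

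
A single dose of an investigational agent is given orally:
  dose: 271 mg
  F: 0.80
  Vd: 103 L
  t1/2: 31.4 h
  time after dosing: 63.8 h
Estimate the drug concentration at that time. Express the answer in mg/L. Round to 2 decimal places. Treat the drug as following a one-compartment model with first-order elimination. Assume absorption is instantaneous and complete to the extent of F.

0.51 mg/L

Amount reaching circulation = F × Dose = 0.80 × 271.0 = 216.8 mg
C₀ = F·Dose / Vd = 216.8 / 103 = 2.105 mg/L
k = ln2 / t½ = 0.693147 / 31.4 = 0.02207 h⁻¹
C = C₀ · e^(−k·t) = 2.105 × e^(−0.02207 × 63.8)
  = 2.105 × 0.2446 = 0.5149 mg/L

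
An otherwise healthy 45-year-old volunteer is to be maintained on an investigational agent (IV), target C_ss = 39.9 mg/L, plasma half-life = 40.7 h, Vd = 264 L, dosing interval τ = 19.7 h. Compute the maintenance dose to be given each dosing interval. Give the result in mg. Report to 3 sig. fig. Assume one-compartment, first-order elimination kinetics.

k = ln2 / t½ = 0.693147 / 40.7 = 0.01703 h⁻¹
CL = k × Vd = 0.01703 × 264 = 4.496 L/h
At steady state, Dose/τ = Css × CL.
Dose = Css × CL × τ = 39.9 × 4.496 × 19.7 = 3534 mg

3530 mg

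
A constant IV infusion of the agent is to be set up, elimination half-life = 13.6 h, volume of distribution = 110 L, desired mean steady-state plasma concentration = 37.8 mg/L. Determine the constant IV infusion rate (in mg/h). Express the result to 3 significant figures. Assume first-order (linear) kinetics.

212 mg/h

k = ln2 / t½ = 0.693147 / 13.6 = 0.05097 h⁻¹
CL = k × Vd = 0.05097 × 110 = 5.607 L/h
At steady state, infusion rate R₀ = Css × CL = 37.8 × 5.607 = 211.9 mg/h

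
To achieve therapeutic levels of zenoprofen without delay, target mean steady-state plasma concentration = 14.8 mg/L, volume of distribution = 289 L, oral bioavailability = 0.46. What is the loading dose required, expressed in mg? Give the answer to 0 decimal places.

9298 mg

LD = Css × Vd / F = 14.8 × 289 / 0.46 = 9298 mg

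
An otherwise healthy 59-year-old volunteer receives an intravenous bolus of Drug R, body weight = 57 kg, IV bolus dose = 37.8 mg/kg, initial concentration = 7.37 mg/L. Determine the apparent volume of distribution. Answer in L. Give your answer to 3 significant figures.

Dose = 37.8 × 57 = 2155 mg
Vd = Dose / C₀ = 2155 / 7.37 = 292.4 L

292 L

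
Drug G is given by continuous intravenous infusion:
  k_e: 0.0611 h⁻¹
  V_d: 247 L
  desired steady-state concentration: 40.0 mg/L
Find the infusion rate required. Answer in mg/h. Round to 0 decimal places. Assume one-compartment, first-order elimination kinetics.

CL = k × Vd = 0.06110 × 247 = 15.09 L/h
At steady state, infusion rate R₀ = Css × CL = 40.0 × 15.09 = 603.6 mg/h

604 mg/h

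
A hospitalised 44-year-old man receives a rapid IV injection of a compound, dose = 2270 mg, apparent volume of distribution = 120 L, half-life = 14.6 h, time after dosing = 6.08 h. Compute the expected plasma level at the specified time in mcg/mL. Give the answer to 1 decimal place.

14.2 mcg/mL

C₀ = Dose / Vd = 2270 / 120 = 18.92 mg/L
k = ln2 / t½ = 0.693147 / 14.6 = 0.04748 h⁻¹
C = C₀ · e^(−k·t) = 18.92 × e^(−0.04748 × 6.08)
  = 18.92 × 0.7493 = 14.18 mg/L
(14.18 mg/L = 14.18 mcg/mL)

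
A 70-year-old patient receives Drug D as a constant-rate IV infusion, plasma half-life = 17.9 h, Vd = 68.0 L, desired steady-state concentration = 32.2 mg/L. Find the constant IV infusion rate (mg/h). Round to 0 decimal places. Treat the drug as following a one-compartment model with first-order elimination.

k = ln2 / t½ = 0.693147 / 17.9 = 0.03872 h⁻¹
CL = k × Vd = 0.03872 × 68.0 = 2.633 L/h
At steady state, infusion rate R₀ = Css × CL = 32.2 × 2.633 = 84.78 mg/h

85 mg/h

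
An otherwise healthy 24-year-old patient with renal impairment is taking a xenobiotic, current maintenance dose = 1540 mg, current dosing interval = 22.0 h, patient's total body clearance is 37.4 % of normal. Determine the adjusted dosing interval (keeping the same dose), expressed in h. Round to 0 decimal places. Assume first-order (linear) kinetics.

To keep the same average steady-state level, dosing rate must scale with clearance.
CL ratio = 37.4 / 100 = 0.3740
New interval (same dose) = 22.0 / 0.3740 = 58.82 h

59 h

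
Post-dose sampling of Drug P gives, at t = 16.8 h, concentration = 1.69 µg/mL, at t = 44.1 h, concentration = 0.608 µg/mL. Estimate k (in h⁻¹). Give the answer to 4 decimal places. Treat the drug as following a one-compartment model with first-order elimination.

0.0374 h⁻¹

k = ln(C₁/C₂) / (t₂ − t₁) = ln(1.69/0.608) / (44.1 − 16.8)
  = 1.022 / 27.30 = 0.03744 h⁻¹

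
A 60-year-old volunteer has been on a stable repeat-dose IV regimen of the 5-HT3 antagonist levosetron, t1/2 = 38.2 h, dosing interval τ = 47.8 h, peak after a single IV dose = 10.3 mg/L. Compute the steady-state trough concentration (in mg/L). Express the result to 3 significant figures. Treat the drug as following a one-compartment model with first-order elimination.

7.46 mg/L

k = ln2 / t½ = 0.693147 / 38.2 = 0.01815 h⁻¹
e^(−kτ) = e^(−0.01815 × 47.8) = 0.4200
Accumulation ratio R = 1 / (1 − e^(−kτ)) = 1 / (1 − 0.4200) = 1.724
Steady-state trough = C₀ × R × e^(−kτ) = 10.3 × 1.724 × 0.4200 = 7.458 mg/L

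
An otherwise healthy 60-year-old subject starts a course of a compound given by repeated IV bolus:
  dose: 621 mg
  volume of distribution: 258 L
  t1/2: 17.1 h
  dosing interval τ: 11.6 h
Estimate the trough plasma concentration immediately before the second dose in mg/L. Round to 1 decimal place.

C₀ per dose = Dose / Vd = 621 / 258 = 2.407 mg/L
k = ln2 / t½ = 0.693147 / 17.1 = 0.04053 h⁻¹
Fraction remaining after one interval: r = e^(−kτ) = e^(−0.04053 × 11.6) = 0.6249
Before dose 2, 1 dose has been given (aged 1τ).
C_trough = C₀ × r = 2.407 × 0.6249 = 1.504 mg/L

1.5 mg/L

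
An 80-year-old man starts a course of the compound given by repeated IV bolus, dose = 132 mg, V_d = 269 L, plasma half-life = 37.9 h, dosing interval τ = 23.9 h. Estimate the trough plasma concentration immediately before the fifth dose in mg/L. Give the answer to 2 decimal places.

C₀ per dose = Dose / Vd = 132 / 269 = 0.4907 mg/L
k = ln2 / t½ = 0.693147 / 37.9 = 0.01829 h⁻¹
Fraction remaining after one interval: r = e^(−kτ) = e^(−0.01829 × 23.9) = 0.6459
Before dose 5, 4 doses have been given (aged 1τ, 2τ, 3τ, 4τ).
C_trough = C₀ × (r + r² + … + r^4) = C₀ × r(1−r^4)/(1−r)
        = 0.4907 × 0.6459 × (1 − 0.1740) / (1 − 0.6459) = 0.7393 mg/L

0.74 mg/L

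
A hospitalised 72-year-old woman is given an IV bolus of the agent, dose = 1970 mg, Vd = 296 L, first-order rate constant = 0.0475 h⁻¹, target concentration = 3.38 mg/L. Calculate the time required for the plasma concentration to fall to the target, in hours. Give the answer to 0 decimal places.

14 h

C₀ = Dose / Vd = 1970 / 296 = 6.655 mg/L
t = ln(C₀ / C) / k = ln(6.655 / 3.38) / 0.04750
  = ln(1.969) / 0.04750 = 0.6775 / 0.04750 = 14.26 h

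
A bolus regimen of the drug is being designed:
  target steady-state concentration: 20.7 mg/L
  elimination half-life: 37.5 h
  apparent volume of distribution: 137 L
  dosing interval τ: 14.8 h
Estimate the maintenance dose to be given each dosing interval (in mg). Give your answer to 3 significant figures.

776 mg

k = ln2 / t½ = 0.693147 / 37.5 = 0.01848 h⁻¹
CL = k × Vd = 0.01848 × 137 = 2.532 L/h
At steady state, Dose/τ = Css × CL.
Dose = Css × CL × τ = 20.7 × 2.532 × 14.8 = 775.7 mg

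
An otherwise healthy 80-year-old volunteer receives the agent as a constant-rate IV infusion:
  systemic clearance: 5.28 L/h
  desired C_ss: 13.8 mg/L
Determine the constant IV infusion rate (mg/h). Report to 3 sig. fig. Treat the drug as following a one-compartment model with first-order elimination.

At steady state, infusion rate R₀ = Css × CL = 13.8 × 5.280 = 72.86 mg/h

72.9 mg/h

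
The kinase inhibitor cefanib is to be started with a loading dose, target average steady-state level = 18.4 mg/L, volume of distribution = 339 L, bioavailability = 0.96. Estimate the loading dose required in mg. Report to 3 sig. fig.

6500 mg

LD = Css × Vd / F = 18.4 × 339 / 0.96 = 6498 mg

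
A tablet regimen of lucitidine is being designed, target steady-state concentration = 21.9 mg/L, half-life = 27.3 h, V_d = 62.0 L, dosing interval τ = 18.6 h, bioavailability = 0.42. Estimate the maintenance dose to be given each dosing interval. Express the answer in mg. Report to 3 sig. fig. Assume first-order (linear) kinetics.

1530 mg

k = ln2 / t½ = 0.693147 / 27.3 = 0.02539 h⁻¹
CL = k × Vd = 0.02539 × 62.0 = 1.574 L/h
At steady state, F × (Dose/τ) = Css × CL.
Dose = Css × CL × τ / F = 21.9 × 1.574 × 18.6 / 0.42 = 1527 mg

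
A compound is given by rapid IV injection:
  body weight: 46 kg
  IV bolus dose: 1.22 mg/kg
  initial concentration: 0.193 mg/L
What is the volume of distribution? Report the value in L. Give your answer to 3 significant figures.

Dose = 1.22 × 46 = 56.12 mg
Vd = Dose / C₀ = 56.12 / 0.193 = 290.8 L

291 L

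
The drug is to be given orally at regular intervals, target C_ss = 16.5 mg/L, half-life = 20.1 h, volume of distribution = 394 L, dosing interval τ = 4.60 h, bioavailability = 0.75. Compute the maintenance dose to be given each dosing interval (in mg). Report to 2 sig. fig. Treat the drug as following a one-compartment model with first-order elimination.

k = ln2 / t½ = 0.693147 / 20.1 = 0.03448 h⁻¹
CL = k × Vd = 0.03448 × 394 = 13.59 L/h
At steady state, F × (Dose/τ) = Css × CL.
Dose = Css × CL × τ / F = 16.5 × 13.59 × 4.60 / 0.75 = 1375 mg

1400 mg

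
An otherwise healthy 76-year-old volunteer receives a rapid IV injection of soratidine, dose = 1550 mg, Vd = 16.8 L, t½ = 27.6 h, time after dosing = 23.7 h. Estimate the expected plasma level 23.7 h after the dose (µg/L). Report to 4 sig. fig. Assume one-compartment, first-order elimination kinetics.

50880 µg/L

C₀ = Dose / Vd = 1550 / 16.8 = 92.26 mg/L
k = ln2 / t½ = 0.693147 / 27.6 = 0.02511 h⁻¹
C = C₀ · e^(−k·t) = 92.26 × e^(−0.02511 × 23.7)
  = 92.26 × 0.5515 = 50.88 mg/L
Convert: 50.88 mg/L × 1000 = 50880 µg/L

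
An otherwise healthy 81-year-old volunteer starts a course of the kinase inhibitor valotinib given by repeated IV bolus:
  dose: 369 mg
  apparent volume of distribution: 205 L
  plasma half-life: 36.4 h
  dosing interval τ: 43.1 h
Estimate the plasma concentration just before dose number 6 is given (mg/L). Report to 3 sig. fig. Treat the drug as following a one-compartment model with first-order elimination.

C₀ per dose = Dose / Vd = 369 / 205 = 1.800 mg/L
k = ln2 / t½ = 0.693147 / 36.4 = 0.01904 h⁻¹
Fraction remaining after one interval: r = e^(−kτ) = e^(−0.01904 × 43.1) = 0.4402
Before dose 6, 5 doses have been given (aged 1τ, 2τ, 3τ, 4τ, 5τ).
C_trough = C₀ × (r + r² + … + r^5) = C₀ × r(1−r^5)/(1−r)
        = 1.800 × 0.4402 × (1 − 0.01653) / (1 − 0.4402) = 1.392 mg/L

1.39 mg/L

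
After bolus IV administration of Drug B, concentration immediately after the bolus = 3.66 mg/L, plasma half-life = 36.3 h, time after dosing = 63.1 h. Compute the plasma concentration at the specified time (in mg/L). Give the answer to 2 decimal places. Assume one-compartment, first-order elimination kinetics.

k = ln2 / t½ = 0.693147 / 36.3 = 0.01909 h⁻¹
C = C₀ · e^(−k·t) = 3.660 × e^(−0.01909 × 63.1)
  = 3.660 × 0.2998 = 1.097 mg/L

1.10 mg/L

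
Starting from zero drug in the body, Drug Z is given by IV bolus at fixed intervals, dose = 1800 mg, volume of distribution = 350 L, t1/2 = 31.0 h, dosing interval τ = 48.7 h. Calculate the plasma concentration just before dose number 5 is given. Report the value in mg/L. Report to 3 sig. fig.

C₀ per dose = Dose / Vd = 1800 / 350 = 5.143 mg/L
k = ln2 / t½ = 0.693147 / 31.0 = 0.02236 h⁻¹
Fraction remaining after one interval: r = e^(−kτ) = e^(−0.02236 × 48.7) = 0.3366
Before dose 5, 4 doses have been given (aged 1τ, 2τ, 3τ, 4τ).
C_trough = C₀ × (r + r² + … + r^4) = C₀ × r(1−r^4)/(1−r)
        = 5.143 × 0.3366 × (1 − 0.01284) / (1 − 0.3366) = 2.576 mg/L

2.58 mg/L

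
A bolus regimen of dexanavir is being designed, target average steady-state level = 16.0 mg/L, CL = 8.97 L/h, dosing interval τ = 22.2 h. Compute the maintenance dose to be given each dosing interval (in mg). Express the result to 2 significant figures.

At steady state, Dose/τ = Css × CL.
Dose = Css × CL × τ = 16.0 × 8.970 × 22.2 = 3186 mg

3200 mg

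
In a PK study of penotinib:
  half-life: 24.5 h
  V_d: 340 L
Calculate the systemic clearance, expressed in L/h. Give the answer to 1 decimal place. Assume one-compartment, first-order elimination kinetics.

9.6 L/h

k = ln2 / t½ = 0.693147 / 24.5 = 0.02829 h⁻¹
CL = k × Vd = 0.02829 × 340 = 9.619 L/h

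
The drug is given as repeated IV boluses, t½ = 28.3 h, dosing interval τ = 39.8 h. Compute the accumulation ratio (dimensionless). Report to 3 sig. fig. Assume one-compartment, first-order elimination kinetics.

1.61

k = ln2 / t½ = 0.693147 / 28.3 = 0.02449 h⁻¹
e^(−kτ) = e^(−0.02449 × 39.8) = 0.3773
Accumulation ratio R = 1 / (1 − e^(−kτ)) = 1 / (1 − 0.3773) = 1.606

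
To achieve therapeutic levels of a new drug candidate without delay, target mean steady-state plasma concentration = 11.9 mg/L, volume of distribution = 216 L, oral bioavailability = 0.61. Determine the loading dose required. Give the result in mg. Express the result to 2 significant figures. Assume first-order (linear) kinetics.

4200 mg

LD = Css × Vd / F = 11.9 × 216 / 0.61 = 4214 mg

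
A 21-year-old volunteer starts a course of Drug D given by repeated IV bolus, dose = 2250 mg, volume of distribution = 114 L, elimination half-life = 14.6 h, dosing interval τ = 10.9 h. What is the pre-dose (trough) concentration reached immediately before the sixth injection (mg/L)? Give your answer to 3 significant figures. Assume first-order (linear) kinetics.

26.9 mg/L

C₀ per dose = Dose / Vd = 2250 / 114 = 19.74 mg/L
k = ln2 / t½ = 0.693147 / 14.6 = 0.04748 h⁻¹
Fraction remaining after one interval: r = e^(−kτ) = e^(−0.04748 × 10.9) = 0.5960
Before dose 6, 5 doses have been given (aged 1τ, 2τ, 3τ, 4τ, 5τ).
C_trough = C₀ × (r + r² + … + r^5) = C₀ × r(1−r^5)/(1−r)
        = 19.74 × 0.5960 × (1 − 0.07520) / (1 − 0.5960) = 26.93 mg/L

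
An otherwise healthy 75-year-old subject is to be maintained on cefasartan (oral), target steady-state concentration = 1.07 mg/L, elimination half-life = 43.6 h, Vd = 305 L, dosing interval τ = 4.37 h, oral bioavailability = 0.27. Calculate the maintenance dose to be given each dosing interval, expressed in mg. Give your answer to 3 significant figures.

k = ln2 / t½ = 0.693147 / 43.6 = 0.01590 h⁻¹
CL = k × Vd = 0.01590 × 305 = 4.850 L/h
At steady state, F × (Dose/τ) = Css × CL.
Dose = Css × CL × τ / F = 1.07 × 4.850 × 4.37 / 0.27 = 83.99 mg

84.0 mg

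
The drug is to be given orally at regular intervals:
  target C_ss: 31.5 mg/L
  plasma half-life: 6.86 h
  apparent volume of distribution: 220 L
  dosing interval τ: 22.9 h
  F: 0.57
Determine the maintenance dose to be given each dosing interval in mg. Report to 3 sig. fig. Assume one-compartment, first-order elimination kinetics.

28100 mg

k = ln2 / t½ = 0.693147 / 6.86 = 0.1010 h⁻¹
CL = k × Vd = 0.1010 × 220 = 22.22 L/h
At steady state, F × (Dose/τ) = Css × CL.
Dose = Css × CL × τ / F = 31.5 × 22.22 × 22.9 / 0.57 = 28120 mg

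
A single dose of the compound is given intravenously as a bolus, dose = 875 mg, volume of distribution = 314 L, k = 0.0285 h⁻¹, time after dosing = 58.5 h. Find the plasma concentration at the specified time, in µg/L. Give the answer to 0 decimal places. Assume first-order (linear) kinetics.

526 µg/L

C₀ = Dose / Vd = 875.0 / 314 = 2.787 mg/L
C = C₀ · e^(−k·t) = 2.787 × e^(−0.02850 × 58.5)
  = 2.787 × 0.1888 = 0.5262 mg/L
Convert: 0.5262 mg/L × 1000 = 526.2 µg/L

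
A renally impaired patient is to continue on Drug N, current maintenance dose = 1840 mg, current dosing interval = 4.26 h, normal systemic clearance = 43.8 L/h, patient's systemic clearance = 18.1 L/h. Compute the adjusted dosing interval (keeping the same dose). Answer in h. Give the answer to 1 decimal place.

To keep the same average steady-state level, dosing rate must scale with clearance.
CL ratio = 18.1 / 43.8 = 0.4132
New interval (same dose) = 4.26 / 0.4132 = 10.31 h

10.3 h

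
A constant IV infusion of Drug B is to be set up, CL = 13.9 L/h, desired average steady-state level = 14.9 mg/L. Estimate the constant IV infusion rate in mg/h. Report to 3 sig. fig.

At steady state, infusion rate R₀ = Css × CL = 14.9 × 13.90 = 207.1 mg/h

207 mg/h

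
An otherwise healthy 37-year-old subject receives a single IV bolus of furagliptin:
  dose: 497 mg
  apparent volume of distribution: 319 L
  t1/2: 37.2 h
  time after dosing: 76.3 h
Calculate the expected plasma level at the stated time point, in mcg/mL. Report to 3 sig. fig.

0.376 mcg/mL

C₀ = Dose / Vd = 497.0 / 319 = 1.558 mg/L
k = ln2 / t½ = 0.693147 / 37.2 = 0.01863 h⁻¹
C = C₀ · e^(−k·t) = 1.558 × e^(−0.01863 × 76.3)
  = 1.558 × 0.2414 = 0.3761 mg/L
(0.3761 mg/L = 0.3761 mcg/mL)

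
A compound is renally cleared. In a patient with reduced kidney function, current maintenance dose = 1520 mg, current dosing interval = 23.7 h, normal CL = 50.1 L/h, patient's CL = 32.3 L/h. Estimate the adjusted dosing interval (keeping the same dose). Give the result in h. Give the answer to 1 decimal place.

To keep the same average steady-state level, dosing rate must scale with clearance.
CL ratio = 32.3 / 50.1 = 0.6447
New interval (same dose) = 23.7 / 0.6447 = 36.76 h

36.8 h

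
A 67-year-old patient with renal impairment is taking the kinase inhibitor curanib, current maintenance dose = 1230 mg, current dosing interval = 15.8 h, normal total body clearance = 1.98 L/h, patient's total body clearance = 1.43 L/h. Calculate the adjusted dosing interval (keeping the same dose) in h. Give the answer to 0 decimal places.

22 h

To keep the same average steady-state level, dosing rate must scale with clearance.
CL ratio = 1.43 / 1.98 = 0.7222
New interval (same dose) = 15.8 / 0.7222 = 21.88 h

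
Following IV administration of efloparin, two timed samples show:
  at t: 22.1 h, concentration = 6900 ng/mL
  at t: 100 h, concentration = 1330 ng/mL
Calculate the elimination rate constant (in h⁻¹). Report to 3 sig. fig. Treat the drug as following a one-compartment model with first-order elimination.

0.0211 h⁻¹

k = ln(C₁/C₂) / (t₂ − t₁) = ln(6900/1330) / (100 − 22.1)
  = 1.646 / 77.90 = 0.02113 h⁻¹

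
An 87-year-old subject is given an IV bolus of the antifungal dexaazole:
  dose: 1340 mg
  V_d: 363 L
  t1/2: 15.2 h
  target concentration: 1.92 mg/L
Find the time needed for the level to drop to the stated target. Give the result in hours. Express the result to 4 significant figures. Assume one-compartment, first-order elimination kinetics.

14.33 h

C₀ = Dose / Vd = 1340 / 363 = 3.691 mg/L
k = ln2 / t½ = 0.693147 / 15.2 = 0.04560 h⁻¹
t = ln(C₀ / C) / k = ln(3.691 / 1.92) / 0.04560
  = ln(1.922) / 0.04560 = 0.6534 / 0.04560 = 14.33 h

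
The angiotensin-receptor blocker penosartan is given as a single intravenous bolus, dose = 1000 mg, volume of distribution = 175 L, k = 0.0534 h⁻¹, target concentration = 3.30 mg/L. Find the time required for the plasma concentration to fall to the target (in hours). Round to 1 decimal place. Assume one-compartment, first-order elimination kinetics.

10.3 h

C₀ = Dose / Vd = 1000 / 175 = 5.714 mg/L
t = ln(C₀ / C) / k = ln(5.714 / 3.30) / 0.05340
  = ln(1.732) / 0.05340 = 0.5493 / 0.05340 = 10.29 h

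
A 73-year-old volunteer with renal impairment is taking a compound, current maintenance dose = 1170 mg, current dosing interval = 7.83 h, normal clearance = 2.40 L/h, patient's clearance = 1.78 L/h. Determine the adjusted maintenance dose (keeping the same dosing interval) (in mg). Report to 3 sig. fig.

To keep the same average steady-state level, dosing rate must scale with clearance.
CL ratio = 1.78 / 2.40 = 0.7417
New dose (same interval) = 1170 × 0.7417 = 867.8 mg

868 mg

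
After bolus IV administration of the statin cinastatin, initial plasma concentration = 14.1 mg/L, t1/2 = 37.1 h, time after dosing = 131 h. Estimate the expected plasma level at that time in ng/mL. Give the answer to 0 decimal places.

k = ln2 / t½ = 0.693147 / 37.1 = 0.01868 h⁻¹
C = C₀ · e^(−k·t) = 14.10 × e^(−0.01868 × 131)
  = 14.10 × 0.08655 = 1.220 mg/L
Convert: 1.220 mg/L × 1000 = 1220 ng/mL

1220 ng/mL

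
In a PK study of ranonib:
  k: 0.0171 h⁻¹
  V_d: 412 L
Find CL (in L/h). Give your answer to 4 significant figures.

7.045 L/h

CL = k × Vd = 0.0171 × 412 = 7.045 L/h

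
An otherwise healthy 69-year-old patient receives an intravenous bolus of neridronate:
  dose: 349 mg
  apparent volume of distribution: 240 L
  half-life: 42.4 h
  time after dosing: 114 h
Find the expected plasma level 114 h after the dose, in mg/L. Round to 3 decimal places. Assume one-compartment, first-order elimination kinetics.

0.226 mg/L

C₀ = Dose / Vd = 349.0 / 240 = 1.454 mg/L
k = ln2 / t½ = 0.693147 / 42.4 = 0.01635 h⁻¹
C = C₀ · e^(−k·t) = 1.454 × e^(−0.01635 × 114)
  = 1.454 × 0.1551 = 0.2255 mg/L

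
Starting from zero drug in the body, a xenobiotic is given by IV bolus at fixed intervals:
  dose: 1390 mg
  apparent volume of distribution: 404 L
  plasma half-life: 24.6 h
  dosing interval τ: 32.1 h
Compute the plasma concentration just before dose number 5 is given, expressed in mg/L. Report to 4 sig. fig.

C₀ per dose = Dose / Vd = 1390 / 404 = 3.441 mg/L
k = ln2 / t½ = 0.693147 / 24.6 = 0.02818 h⁻¹
Fraction remaining after one interval: r = e^(−kτ) = e^(−0.02818 × 32.1) = 0.4047
Before dose 5, 4 doses have been given (aged 1τ, 2τ, 3τ, 4τ).
C_trough = C₀ × (r + r² + … + r^4) = C₀ × r(1−r^4)/(1−r)
        = 3.441 × 0.4047 × (1 − 0.02682) / (1 − 0.4047) = 2.277 mg/L

2.277 mg/L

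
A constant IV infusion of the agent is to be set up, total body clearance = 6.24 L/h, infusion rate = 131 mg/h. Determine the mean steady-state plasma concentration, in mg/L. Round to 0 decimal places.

At steady state Css = R₀ / CL = 131 / 6.240 = 20.99 mg/L

21 mg/L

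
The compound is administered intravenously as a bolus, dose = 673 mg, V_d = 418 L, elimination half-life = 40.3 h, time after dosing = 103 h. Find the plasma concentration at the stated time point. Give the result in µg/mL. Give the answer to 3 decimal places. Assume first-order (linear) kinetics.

0.274 µg/mL

C₀ = Dose / Vd = 673.0 / 418 = 1.610 mg/L
k = ln2 / t½ = 0.693147 / 40.3 = 0.01720 h⁻¹
C = C₀ · e^(−k·t) = 1.610 × e^(−0.01720 × 103)
  = 1.610 × 0.1701 = 0.2739 mg/L
(0.2739 mg/L = 0.2739 µg/mL)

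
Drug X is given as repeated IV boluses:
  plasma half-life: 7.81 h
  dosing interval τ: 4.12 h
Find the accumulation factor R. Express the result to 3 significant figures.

3.27

k = ln2 / t½ = 0.693147 / 7.81 = 0.08875 h⁻¹
e^(−kτ) = e^(−0.08875 × 4.12) = 0.6937
Accumulation ratio R = 1 / (1 − e^(−kτ)) = 1 / (1 − 0.6937) = 3.265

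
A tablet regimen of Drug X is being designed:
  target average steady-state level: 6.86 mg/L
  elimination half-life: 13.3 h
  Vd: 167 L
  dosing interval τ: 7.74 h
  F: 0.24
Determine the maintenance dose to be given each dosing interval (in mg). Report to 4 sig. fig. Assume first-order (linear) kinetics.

1926 mg

k = ln2 / t½ = 0.693147 / 13.3 = 0.05212 h⁻¹
CL = k × Vd = 0.05212 × 167 = 8.704 L/h
At steady state, F × (Dose/τ) = Css × CL.
Dose = Css × CL × τ / F = 6.86 × 8.704 × 7.74 / 0.24 = 1926 mg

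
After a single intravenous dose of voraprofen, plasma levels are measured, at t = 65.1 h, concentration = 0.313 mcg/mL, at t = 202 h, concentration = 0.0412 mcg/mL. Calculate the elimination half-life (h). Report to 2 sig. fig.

k = ln(C₁/C₂) / (t₂ − t₁) = ln(0.313/0.0412) / (202 − 65.1)
  = 2.028 / 136.9 = 0.01481 h⁻¹
t½ = ln2 / k = 0.693147 / 0.01481 = 46.80 h

47 h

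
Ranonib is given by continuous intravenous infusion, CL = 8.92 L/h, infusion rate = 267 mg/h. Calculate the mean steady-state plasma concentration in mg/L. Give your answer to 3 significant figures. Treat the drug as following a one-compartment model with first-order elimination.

29.9 mg/L

At steady state Css = R₀ / CL = 267 / 8.920 = 29.93 mg/L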